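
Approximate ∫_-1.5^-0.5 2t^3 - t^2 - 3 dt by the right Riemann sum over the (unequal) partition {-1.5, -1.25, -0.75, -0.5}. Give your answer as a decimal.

Subinterval widths: 0.25, 0.5, 0.25.
Right endpoints: -1.25, -0.75, -0.5.
f(-1.25) = -8.46875, f(-0.75) = -4.40625, f(-0.5) = -3.5.
Sum = Σ Δt_i · f(t_i).
Sum = -5.1953125.

-5.1953125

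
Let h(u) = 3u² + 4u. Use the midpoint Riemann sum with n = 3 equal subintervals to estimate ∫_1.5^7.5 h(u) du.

520.5

Δu = (7.5 − 1.5)/3 = 2.
Midpoints: 2.5, 4.5, 6.5.
h(2.5) = 28.75, h(4.5) = 78.75, h(6.5) = 152.75.
Sum = Δu · [h(2.5) + h(4.5) + h(6.5)].
Sum = 520.5.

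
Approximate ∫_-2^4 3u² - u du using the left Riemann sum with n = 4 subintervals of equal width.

Δu = (4 − (-2))/4 = 1.5.
Left endpoints: -2, -0.5, 1, 2.5.
f(-2) = 14, f(-0.5) = 1.25, f(1) = 2, f(2.5) = 16.25.
Sum = Δu · [f(-2) + f(-0.5) + f(1) + f(2.5)].
Sum = 50.25.

50.25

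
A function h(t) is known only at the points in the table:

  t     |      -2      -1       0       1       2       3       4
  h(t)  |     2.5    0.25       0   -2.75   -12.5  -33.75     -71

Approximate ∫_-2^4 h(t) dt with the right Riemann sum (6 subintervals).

Δt = 1.
Sum = 1·[0.25 + 0 + (-2.75) + (-12.5) + (-33.75) + (-71)] = -119.75.

-119.75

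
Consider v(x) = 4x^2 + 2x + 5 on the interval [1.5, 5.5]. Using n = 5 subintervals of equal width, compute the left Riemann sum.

Δx = (5.5 − 1.5)/5 = 0.8.
Left endpoints: 1.5, 2.3, 3.1, 3.9, 4.7.
v(1.5) = 17, v(2.3) = 30.76, v(3.1) = 49.64, v(3.9) = 73.64, v(4.7) = 102.76.
Sum = Δx · [v(1.5) + v(2.3) + v(3.1) + v(3.9) + v(4.7)].
Sum = 219.04.

219.04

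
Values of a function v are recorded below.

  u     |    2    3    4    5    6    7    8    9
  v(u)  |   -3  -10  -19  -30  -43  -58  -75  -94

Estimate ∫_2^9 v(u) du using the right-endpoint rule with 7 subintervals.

-329

Δu = 1.
Sum = 1·[(-10) + (-19) + (-30) + (-43) + (-58) + (-75) + (-94)] = -329.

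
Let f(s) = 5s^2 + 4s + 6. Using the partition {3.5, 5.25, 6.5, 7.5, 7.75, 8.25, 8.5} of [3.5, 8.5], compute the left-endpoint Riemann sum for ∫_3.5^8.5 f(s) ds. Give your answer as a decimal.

Subinterval widths: 1.75, 1.25, 1, 0.25, 0.5, 0.25.
Left endpoints: 3.5, 5.25, 6.5, 7.5, 7.75, 8.25.
f(3.5) = 81.25, f(5.25) = 164.8125, f(6.5) = 243.25, f(7.5) = 317.25, f(7.75) = 337.3125, f(8.25) = 379.3125.
Sum = Σ Δs_i · f(s_i).
Sum = 934.25.

934.25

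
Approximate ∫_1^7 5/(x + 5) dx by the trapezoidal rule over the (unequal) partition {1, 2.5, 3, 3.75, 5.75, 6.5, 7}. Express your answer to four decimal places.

3.4834

Subinterval widths: 1.5, 0.5, 0.75, 2, 0.75, 0.5.
f(1) = 5/6, f(2.5) = 2/3, f(3) = 0.625, f(3.75) = 4/7, f(5.75) = 20/43, f(6.5) = 10/23, f(7) = 5/12.
On each subinterval the trapezoid contributes (Δx_i/2)·[f(x_{i-1}) + f(x_i)].
Sum ≈ 3.4834.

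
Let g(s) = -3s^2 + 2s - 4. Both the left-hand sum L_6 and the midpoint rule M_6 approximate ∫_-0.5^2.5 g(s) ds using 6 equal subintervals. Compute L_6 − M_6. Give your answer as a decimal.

L_6 = -19.125.
M_6 = -21.5625.
L_6 − M_6 = 2.4375.

2.4375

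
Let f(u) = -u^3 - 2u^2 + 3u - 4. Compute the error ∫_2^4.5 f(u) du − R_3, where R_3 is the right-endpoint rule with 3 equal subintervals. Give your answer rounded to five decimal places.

48.45197

Exact integral: ∫_2^4.5 f(u) du ≈ -139.5572917.
R_3 ≈ -188.0092593.
Error ≈ -139.5572917 − (-188.0092593) ≈ 48.45197.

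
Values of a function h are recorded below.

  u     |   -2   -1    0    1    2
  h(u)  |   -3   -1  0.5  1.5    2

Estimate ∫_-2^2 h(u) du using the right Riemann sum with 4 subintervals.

3

Δu = 1.
Sum = 1·[(-1) + 0.5 + 1.5 + 2] = 3.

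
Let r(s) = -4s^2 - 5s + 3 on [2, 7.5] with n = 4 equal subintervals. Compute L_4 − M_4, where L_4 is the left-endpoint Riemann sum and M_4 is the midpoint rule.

L_4 = -510.296875.
M_4 = -662.4921875.
L_4 − M_4 = 152.1953125.

152.1953125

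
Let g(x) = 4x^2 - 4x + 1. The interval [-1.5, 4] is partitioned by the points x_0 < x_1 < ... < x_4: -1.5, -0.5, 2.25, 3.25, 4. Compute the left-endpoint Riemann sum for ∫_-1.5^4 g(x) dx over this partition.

Subinterval widths: 1, 2.75, 1, 0.75.
Left endpoints: -1.5, -0.5, 2.25, 3.25.
g(-1.5) = 16, g(-0.5) = 4, g(2.25) = 12.25, g(3.25) = 30.25.
Sum = Σ Δx_i · g(x_i).
Sum = 61.9375.

61.9375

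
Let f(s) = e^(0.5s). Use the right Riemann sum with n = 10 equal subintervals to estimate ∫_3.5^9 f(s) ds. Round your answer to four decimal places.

Δs = (9 − 3.5)/10 = 0.55.
Right endpoints: 4.05, 4.6, 5.15, 5.7, 6.25, 6.8, 7.35, 7.9, 8.45, 9.
f(4.05) ≈ 7.5761, f(4.6) ≈ 9.9742, f(5.15) ≈ 13.1313, f(5.7) ≈ 17.2878, f(6.25) ≈ 22.7599, f(6.8) ≈ 29.9641, f(7.35) ≈ 39.4487, f(7.9) ≈ 51.9354, f(8.45) ≈ 68.3745, f(9) ≈ 90.0171.
Sum = Δs · [f(4.05) + f(4.6) + f(5.15) + ...].
Sum ≈ 192.7580.

192.7580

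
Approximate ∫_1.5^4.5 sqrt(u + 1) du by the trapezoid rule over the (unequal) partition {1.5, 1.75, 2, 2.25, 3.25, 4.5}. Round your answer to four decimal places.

5.9570

Subinterval widths: 0.25, 0.25, 0.25, 1, 1.25.
f(1.5) ≈ 1.5811, f(1.75) ≈ 1.6583, f(2) ≈ 1.7321, f(2.25) ≈ 1.8028, f(3.25) ≈ 2.0616, f(4.5) ≈ 2.3452.
On each subinterval the trapezoid contributes (Δu_i/2)·[f(u_{i-1}) + f(u_i)].
Sum ≈ 5.9570.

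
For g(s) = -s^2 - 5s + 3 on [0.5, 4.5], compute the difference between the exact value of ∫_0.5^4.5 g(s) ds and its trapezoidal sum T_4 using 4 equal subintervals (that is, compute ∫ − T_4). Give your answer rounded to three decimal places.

Exact integral: ∫_0.5^4.5 g(s) ds ≈ -68.33333.
T_4 = -69.
Error ≈ -68.33333 − (-69) ≈ 0.667.

0.667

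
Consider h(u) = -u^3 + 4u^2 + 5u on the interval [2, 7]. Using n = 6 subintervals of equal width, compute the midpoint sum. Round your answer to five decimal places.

-34.33449

Δu = (7 − 2)/6 = 5/6.
Midpoints: 29/12, 3.25, 49/12, 59/12, 5.75, 79/12.
h(29/12) = 36859/1728, h(3.25) = 24.171875, h(49/12) = 32879/1728, h(59/12) = 4189/1728, h(5.75) = -29.109375, h(79/12) = -136591/1728.
Sum = Δu · [h(29/12) + h(3.25) + h(49/12) + ...].
Sum ≈ -34.33449.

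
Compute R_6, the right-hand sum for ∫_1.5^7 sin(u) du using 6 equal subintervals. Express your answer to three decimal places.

Δu = (7 − 1.5)/6 = 11/12.
Right endpoints: 29/12, 10/3, 4.25, 31/6, 73/12, 7.
f(29/12) ≈ 0.663, f(10/3) ≈ -0.191, f(4.25) ≈ -0.895, f(31/6) ≈ -0.899, f(73/12) ≈ -0.199, f(7) ≈ 0.657.
Sum = Δu · [f(29/12) + f(10/3) + f(4.25) + ...].
Sum ≈ -0.791.

-0.791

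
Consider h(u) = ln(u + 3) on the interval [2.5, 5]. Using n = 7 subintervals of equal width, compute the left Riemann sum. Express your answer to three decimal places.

4.692

Δu = (5 − 2.5)/7 = 5/14.
Left endpoints: 2.5, 20/7, 45/14, 25/7, 55/14, 30/7, 65/14.
h(2.5) ≈ 1.705, h(20/7) ≈ 1.768, h(45/14) ≈ 1.827, h(25/7) ≈ 1.883, h(55/14) ≈ 1.936, h(30/7) ≈ 1.986, h(65/14) ≈ 2.034.
Sum = Δu · [h(2.5) + h(20/7) + h(45/14) + ...].
Sum ≈ 4.692.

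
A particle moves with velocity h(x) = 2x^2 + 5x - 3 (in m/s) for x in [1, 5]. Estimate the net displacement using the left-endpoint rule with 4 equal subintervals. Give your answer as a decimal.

Δx = (5 − 1)/4 = 1.
Left endpoints: 1, 2, 3, 4.
h(1) = 4, h(2) = 15, h(3) = 30, h(4) = 49.
Sum = Δx · [h(1) + h(2) + h(3) + h(4)].
Sum = 98.

98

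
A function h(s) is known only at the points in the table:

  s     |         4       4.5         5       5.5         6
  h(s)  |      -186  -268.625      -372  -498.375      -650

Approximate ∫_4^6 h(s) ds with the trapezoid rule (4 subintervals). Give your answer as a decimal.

-778.5

Δs = 0.5.
T_4 = (0.5/2)·[(-186) + 2·(-268.625) + 2·(-372) + 2·(-498.375) + (-650)] = -778.5.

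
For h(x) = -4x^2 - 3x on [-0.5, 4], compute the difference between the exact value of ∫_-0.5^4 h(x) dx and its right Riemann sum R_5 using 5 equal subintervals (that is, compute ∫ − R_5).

36.855

Exact integral: ∫_-0.5^4 h(x) dx = -109.125.
R_5 = -145.98.
Error = -109.125 − (-145.98) = 36.855.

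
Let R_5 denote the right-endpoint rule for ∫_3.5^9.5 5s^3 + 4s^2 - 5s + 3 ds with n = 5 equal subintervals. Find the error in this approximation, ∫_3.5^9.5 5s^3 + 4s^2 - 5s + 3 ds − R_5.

-2758.86

Exact integral: ∫_3.5^9.5 f(s) ds = 10902.75.
R_5 = 13661.61.
Error = 10902.75 − 13661.61 = -2758.86.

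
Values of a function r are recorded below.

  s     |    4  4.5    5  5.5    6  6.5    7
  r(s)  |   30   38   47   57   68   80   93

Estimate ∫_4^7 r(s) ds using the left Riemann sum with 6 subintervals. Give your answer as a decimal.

160

Δs = 0.5.
Sum = 0.5·[30 + 38 + 47 + 57 + 68 + 80] = 160.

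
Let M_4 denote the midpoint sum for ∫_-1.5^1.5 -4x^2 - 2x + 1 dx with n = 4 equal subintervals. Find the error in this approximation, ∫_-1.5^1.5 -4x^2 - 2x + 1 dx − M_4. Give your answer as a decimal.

Exact integral: ∫_-1.5^1.5 f(x) dx = -6.
M_4 = -5.4375.
Error = -6 − (-5.4375) = -0.5625.

-0.5625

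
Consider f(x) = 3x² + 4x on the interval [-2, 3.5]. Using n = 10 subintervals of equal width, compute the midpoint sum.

66.9590625

Δx = (3.5 − (-2))/10 = 0.55.
Midpoints: -1.725, -1.175, -0.625, -0.075, 0.475, 1.025, 1.575, 2.125, 2.675, 3.225.
f(-1.725) = 2.026875, f(-1.175) = -0.558125, f(-0.625) = -1.328125, f(-0.075) = -0.283125, f(0.475) = 2.576875, f(1.025) = 7.251875, f(1.575) = 13.741875, f(2.125) = 22.046875, f(2.675) = 32.166875, f(3.225) = 44.101875.
Sum = Δx · [f(-1.725) + f(-1.175) + f(-0.625) + ...].
Sum = 66.9590625.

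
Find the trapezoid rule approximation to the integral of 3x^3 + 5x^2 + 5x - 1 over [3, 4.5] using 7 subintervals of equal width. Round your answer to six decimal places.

380.741709

Δx = (4.5 − 3)/7 = 3/14.
f(3) = 140, f(45/14) = 456481/2744, f(24/7) = 67169/343, f(51/14) = 627259/2744, f(27/7) = 90836/343, f(57/14) = 836125/2744, f(30/7) = 119507/343, f(4.5) = 396.125.
T_7 = (Δx/2)·[f(x_0) + 2f(x_1) + ... + 2f(x_{6}) + f(x_7)].
Sum ≈ 380.741709.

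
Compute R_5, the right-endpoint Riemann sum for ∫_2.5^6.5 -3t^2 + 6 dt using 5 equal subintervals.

-279.48

Δt = (6.5 − 2.5)/5 = 0.8.
Right endpoints: 3.3, 4.1, 4.9, 5.7, 6.5.
f(3.3) = -26.67, f(4.1) = -44.43, f(4.9) = -66.03, f(5.7) = -91.47, f(6.5) = -120.75.
Sum = Δt · [f(3.3) + f(4.1) + f(4.9) + f(5.7) + f(6.5)].
Sum = -279.48.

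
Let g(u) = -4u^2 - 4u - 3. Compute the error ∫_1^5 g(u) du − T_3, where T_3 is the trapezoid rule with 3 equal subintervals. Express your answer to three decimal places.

4.741

Exact integral: ∫_1^5 g(u) du ≈ -225.33333.
T_3 ≈ -230.07407.
Error ≈ -225.33333 − (-230.07407) ≈ 4.741.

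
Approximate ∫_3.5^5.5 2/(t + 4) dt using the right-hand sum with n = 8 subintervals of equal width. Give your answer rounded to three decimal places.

Δt = (5.5 − 3.5)/8 = 0.25.
Right endpoints: 3.75, 4, 4.25, 4.5, 4.75, 5, 5.25, 5.5.
f(3.75) = 8/31, f(4) = 0.25, f(4.25) = 8/33, f(4.5) = 4/17, f(4.75) = 8/35, f(5) = 2/9, f(5.25) = 8/37, f(5.5) = 4/19.
Sum = Δt · [f(3.75) + f(4) + f(4.25) + ...].
Sum ≈ 0.466.

0.466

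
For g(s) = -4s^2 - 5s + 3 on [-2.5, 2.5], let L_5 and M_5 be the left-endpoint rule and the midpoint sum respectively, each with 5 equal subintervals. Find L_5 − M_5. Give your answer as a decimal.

7.5

L_5 = -17.5.
M_5 = -25.
L_5 − M_5 = 7.5.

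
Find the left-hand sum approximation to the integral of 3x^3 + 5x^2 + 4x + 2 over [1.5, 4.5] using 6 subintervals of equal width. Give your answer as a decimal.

404.6875

Δx = (4.5 − 1.5)/6 = 0.5.
Left endpoints: 1.5, 2, 2.5, 3, 3.5, 4.
f(1.5) = 29.375, f(2) = 54, f(2.5) = 90.125, f(3) = 140, f(3.5) = 205.875, f(4) = 290.
Sum = Δx · [f(1.5) + f(2) + f(2.5) + ...].
Sum = 404.6875.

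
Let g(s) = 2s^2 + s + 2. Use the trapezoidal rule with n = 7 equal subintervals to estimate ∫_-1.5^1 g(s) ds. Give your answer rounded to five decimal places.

Δs = (1 − (-1.5))/7 = 5/14.
g(-1.5) = 5, g(-8/7) = 170/49, g(-11/14) = 120/49, g(-3/7) = 95/49, g(-1/14) = 95/49, g(2/7) = 120/49, g(9/14) = 170/49, g(1) = 5.
T_7 = (Δs/2)·[g(s_0) + 2g(s_1) + ... + 2g(s_{6}) + g(s_7)].
Sum ≈ 7.39796.

7.39796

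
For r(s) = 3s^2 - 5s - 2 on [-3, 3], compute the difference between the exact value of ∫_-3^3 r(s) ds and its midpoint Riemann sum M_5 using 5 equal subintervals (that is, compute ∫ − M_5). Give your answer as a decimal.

2.16

Exact integral: ∫_-3^3 r(s) ds = 42.
M_5 = 39.84.
Error = 42 − 39.84 = 2.16.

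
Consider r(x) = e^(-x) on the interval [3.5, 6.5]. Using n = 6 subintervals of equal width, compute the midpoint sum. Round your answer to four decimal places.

Δx = (6.5 − 3.5)/6 = 0.5.
Midpoints: 3.75, 4.25, 4.75, 5.25, 5.75, 6.25.
r(3.75) ≈ 0.0235, r(4.25) ≈ 0.0143, r(4.75) ≈ 0.0087, r(5.25) ≈ 0.0052, r(5.75) ≈ 0.0032, r(6.25) ≈ 0.0019.
Sum = Δx · [r(3.75) + r(4.25) + r(4.75) + ...].
Sum ≈ 0.0284.

0.0284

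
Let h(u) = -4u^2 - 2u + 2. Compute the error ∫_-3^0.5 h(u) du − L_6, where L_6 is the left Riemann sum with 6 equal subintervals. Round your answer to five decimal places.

8.96065

Exact integral: ∫_-3^0.5 h(u) du ≈ -20.4166667.
L_6 ≈ -29.3773148.
Error ≈ -20.4166667 − (-29.3773148) ≈ 8.96065.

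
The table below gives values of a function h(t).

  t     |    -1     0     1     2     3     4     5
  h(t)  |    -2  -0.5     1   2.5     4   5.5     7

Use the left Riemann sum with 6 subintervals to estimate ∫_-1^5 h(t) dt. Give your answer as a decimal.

Δt = 1.
Sum = 1·[(-2) + (-0.5) + 1 + 2.5 + 4 + 5.5] = 10.5.

10.5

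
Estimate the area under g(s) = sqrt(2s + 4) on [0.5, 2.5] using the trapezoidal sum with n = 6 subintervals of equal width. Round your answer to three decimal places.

Δs = (2.5 − 0.5)/6 = 1/3.
g(0.5) ≈ 2.236, g(5/6) ≈ 2.380, g(7/6) ≈ 2.517, g(1.5) ≈ 2.646, g(11/6) ≈ 2.769, g(13/6) ≈ 2.887, g(2.5) ≈ 3.000.
T_6 = (Δs/2)·[g(s_0) + 2g(s_1) + ... + 2g(s_{5}) + g(s_6)].
Sum ≈ 5.272.

5.272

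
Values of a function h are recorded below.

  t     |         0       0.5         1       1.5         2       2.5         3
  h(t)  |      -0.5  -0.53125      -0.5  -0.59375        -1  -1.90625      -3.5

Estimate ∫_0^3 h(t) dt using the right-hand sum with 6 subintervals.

Δt = 0.5.
Sum = 0.5·[(-0.53125) + (-0.5) + (-0.59375) + (-1) + (-1.90625) + (-3.5)] = -4.015625.

-4.015625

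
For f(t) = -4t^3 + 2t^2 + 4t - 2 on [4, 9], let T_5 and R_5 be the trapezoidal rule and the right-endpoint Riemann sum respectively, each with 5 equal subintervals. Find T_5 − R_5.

1255

T_5 = -5805.
R_5 = -7060.
T_5 − R_5 = 1255.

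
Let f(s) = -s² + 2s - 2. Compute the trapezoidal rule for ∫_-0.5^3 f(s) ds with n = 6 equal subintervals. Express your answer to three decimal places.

-7.490

Δs = (3 − (-0.5))/6 = 7/12.
f(-0.5) = -3.25, f(1/12) = -265/144, f(2/3) = -10/9, f(1.25) = -1.0625, f(11/6) = -61/36, f(29/12) = -433/144, f(3) = -5.
T_6 = (Δs/2)·[f(s_0) + 2f(s_1) + ... + 2f(s_{5}) + f(s_6)].
Sum ≈ -7.490.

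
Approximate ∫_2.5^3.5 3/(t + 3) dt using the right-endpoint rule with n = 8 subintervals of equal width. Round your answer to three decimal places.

0.496

Δt = (3.5 − 2.5)/8 = 0.125.
Right endpoints: 2.625, 2.75, 2.875, 3, 3.125, 3.25, 3.375, 3.5.
f(2.625) = 8/15, f(2.75) = 12/23, f(2.875) = 24/47, f(3) = 0.5, f(3.125) = 24/49, f(3.25) = 0.48, f(3.375) = 8/17, f(3.5) = 6/13.
Sum = Δt · [f(2.625) + f(2.75) + f(2.875) + ...].
Sum ≈ 0.496.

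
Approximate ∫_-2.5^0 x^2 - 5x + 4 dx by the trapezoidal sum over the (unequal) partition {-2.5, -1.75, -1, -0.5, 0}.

31.015625

Subinterval widths: 0.75, 0.75, 0.5, 0.5.
f(-2.5) = 22.75, f(-1.75) = 15.8125, f(-1) = 10, f(-0.5) = 6.75, f(0) = 4.
On each subinterval the trapezoid contributes (Δx_i/2)·[f(x_{i-1}) + f(x_i)].
Sum = 31.015625.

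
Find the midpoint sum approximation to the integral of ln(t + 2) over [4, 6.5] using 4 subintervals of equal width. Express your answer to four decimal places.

4.9408

Δt = (6.5 − 4)/4 = 0.625.
Midpoints: 4.3125, 4.9375, 5.5625, 6.1875.
f(4.3125) ≈ 1.8425, f(4.9375) ≈ 1.9369, f(5.5625) ≈ 2.0232, f(6.1875) ≈ 2.1026.
Sum = Δt · [f(4.3125) + f(4.9375) + f(5.5625) + f(6.1875)].
Sum ≈ 4.9408.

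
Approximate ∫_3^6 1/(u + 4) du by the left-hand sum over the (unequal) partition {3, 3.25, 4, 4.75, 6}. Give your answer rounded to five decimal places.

0.37577

Subinterval widths: 0.25, 0.75, 0.75, 1.25.
Left endpoints: 3, 3.25, 4, 4.75.
f(3) = 1/7, f(3.25) = 4/29, f(4) = 0.125, f(4.75) = 4/35.
Sum = Σ Δu_i · f(u_i).
Sum ≈ 0.37577.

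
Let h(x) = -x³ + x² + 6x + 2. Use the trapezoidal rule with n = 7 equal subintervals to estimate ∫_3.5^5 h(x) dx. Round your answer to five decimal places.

Δx = (5 − 3.5)/7 = 3/14.
h(3.5) = -7.625, h(26/7) = -4514/343, h(55/14) = -53857/2744, h(29/7) = -9290/343, h(61/14) = -97663/2744, h(32/7) = -15506/343, h(67/14) = -153637/2744, h(5) = -68.
T_7 = (Δx/2)·[h(x_0) + 2h(x_1) + ... + 2h(x_{6}) + h(x_7)].
Sum ≈ -50.24426.

-50.24426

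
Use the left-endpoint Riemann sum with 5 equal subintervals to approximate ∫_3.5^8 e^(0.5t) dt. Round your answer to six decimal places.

Δt = (8 − 3.5)/5 = 0.9.
Left endpoints: 3.5, 4.4, 5.3, 6.2, 7.1.
f(3.5) ≈ 5.754603, f(4.4) ≈ 9.025013, f(5.3) ≈ 14.154039, f(6.2) ≈ 22.197951, f(7.1) ≈ 34.813317.
Sum = Δt · [f(3.5) + f(4.4) + f(5.3) + f(6.2) + f(7.1)].
Sum ≈ 77.350431.

77.350431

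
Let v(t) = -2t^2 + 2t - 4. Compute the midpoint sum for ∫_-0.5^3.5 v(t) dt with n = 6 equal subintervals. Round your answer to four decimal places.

-32.3704

Δt = (3.5 − (-0.5))/6 = 2/3.
Midpoints: -1/6, 0.5, 7/6, 11/6, 2.5, 19/6.
v(-1/6) = -79/18, v(0.5) = -3.5, v(7/6) = -79/18, v(11/6) = -127/18, v(2.5) = -11.5, v(19/6) = -319/18.
Sum = Δt · [v(-1/6) + v(0.5) + v(7/6) + ...].
Sum ≈ -32.3704.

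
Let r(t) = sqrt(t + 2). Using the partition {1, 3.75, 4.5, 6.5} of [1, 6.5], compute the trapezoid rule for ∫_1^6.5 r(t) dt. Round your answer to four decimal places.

12.9990

Subinterval widths: 2.75, 0.75, 2.
r(1) ≈ 1.7321, r(3.75) ≈ 2.3979, r(4.5) ≈ 2.5495, r(6.5) ≈ 2.9155.
On each subinterval the trapezoid contributes (Δt_i/2)·[r(t_{i-1}) + r(t_i)].
Sum ≈ 12.9990.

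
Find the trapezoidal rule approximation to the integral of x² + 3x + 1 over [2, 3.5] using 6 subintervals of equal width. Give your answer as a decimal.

25.515625

Δx = (3.5 − 2)/6 = 0.25.
f(2) = 11, f(2.25) = 12.8125, f(2.5) = 14.75, f(2.75) = 16.8125, f(3) = 19, f(3.25) = 21.3125, f(3.5) = 23.75.
T_6 = (Δx/2)·[f(x_0) + 2f(x_1) + ... + 2f(x_{5}) + f(x_6)].
Sum = 25.515625.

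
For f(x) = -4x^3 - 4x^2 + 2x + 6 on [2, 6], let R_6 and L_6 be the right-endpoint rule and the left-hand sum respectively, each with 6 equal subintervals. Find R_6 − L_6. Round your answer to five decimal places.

R_6 ≈ -1834.0740741.
L_6 ≈ -1199.4074074.
R_6 − L_6 ≈ -634.66667.

-634.66667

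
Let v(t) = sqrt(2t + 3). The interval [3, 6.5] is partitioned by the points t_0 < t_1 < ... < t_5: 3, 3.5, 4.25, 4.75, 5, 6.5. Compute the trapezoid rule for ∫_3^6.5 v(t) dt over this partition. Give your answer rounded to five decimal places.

Subinterval widths: 0.5, 0.75, 0.5, 0.25, 1.5.
v(3) ≈ 3.00000, v(3.5) ≈ 3.16228, v(4.25) ≈ 3.39116, v(4.75) ≈ 3.53553, v(5) ≈ 3.60555, v(6.5) ≈ 4.00000.
On each subinterval the trapezoid contributes (Δt_i/2)·[v(t_{i-1}) + v(t_i)].
Sum ≈ 12.32658.

12.32658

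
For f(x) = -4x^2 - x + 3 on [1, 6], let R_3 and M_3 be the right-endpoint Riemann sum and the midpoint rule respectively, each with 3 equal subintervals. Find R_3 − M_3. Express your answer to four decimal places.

-134.7222

R_3 ≈ -419.259259.
M_3 ≈ -284.537037.
R_3 − M_3 ≈ -134.7222.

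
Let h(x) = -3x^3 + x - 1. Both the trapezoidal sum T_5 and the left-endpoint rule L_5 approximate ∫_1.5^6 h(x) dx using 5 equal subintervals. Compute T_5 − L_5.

T_5 = -976.33125.
L_5 = -691.3125.
T_5 − L_5 = -285.01875.

-285.01875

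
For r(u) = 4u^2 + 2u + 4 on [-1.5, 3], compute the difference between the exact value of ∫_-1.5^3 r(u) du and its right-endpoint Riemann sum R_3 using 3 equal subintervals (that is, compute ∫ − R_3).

Exact integral: ∫_-1.5^3 r(u) du = 65.25.
R_3 = 99.
Error = 65.25 − 99 = -33.75.

-33.75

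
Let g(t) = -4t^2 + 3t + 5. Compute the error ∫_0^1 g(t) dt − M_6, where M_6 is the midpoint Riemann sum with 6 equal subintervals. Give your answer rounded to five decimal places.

-0.00926

Exact integral: ∫_0^1 g(t) dt ≈ 5.1666667.
M_6 ≈ 5.1759259.
Error ≈ 5.1666667 − 5.1759259 ≈ -0.00926.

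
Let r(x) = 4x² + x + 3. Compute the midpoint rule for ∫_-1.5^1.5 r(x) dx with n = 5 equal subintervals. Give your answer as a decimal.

17.64

Δx = (1.5 − (-1.5))/5 = 0.6.
Midpoints: -1.2, -0.6, 0, 0.6, 1.2.
r(-1.2) = 7.56, r(-0.6) = 3.84, r(0) = 3, r(0.6) = 5.04, r(1.2) = 9.96.
Sum = Δx · [r(-1.2) + r(-0.6) + r(0) + r(0.6) + r(1.2)].
Sum = 17.64.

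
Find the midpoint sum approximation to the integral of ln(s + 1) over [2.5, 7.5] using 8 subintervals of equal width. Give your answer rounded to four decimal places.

8.8086

Δs = (7.5 − 2.5)/8 = 0.625.
Midpoints: 2.8125, 3.4375, 4.0625, 4.6875, 5.3125, 5.9375, 6.5625, 7.1875.
f(2.8125) ≈ 1.3383, f(3.4375) ≈ 1.4901, f(4.0625) ≈ 1.6219, f(4.6875) ≈ 1.7383, f(5.3125) ≈ 1.8425, f(5.9375) ≈ 1.9369, f(6.5625) ≈ 2.0232, f(7.1875) ≈ 2.1026.
Sum = Δs · [f(2.8125) + f(3.4375) + f(4.0625) + ...].
Sum ≈ 8.8086.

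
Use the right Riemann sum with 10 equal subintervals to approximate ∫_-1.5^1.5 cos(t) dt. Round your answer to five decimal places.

1.98001

Δt = (1.5 − (-1.5))/10 = 0.3.
Right endpoints: -1.2, -0.9, -0.6, -0.3, 0, 0.3, 0.6, 0.9, 1.2, 1.5.
f(-1.2) ≈ 0.36236, f(-0.9) ≈ 0.62161, f(-0.6) ≈ 0.82534, f(-0.3) ≈ 0.95534, f(0) ≈ 1.00000, f(0.3) ≈ 0.95534, f(0.6) ≈ 0.82534, f(0.9) ≈ 0.62161, f(1.2) ≈ 0.36236, f(1.5) ≈ 0.07074.
Sum = Δt · [f(-1.2) + f(-0.9) + f(-0.6) + ...].
Sum ≈ 1.98001.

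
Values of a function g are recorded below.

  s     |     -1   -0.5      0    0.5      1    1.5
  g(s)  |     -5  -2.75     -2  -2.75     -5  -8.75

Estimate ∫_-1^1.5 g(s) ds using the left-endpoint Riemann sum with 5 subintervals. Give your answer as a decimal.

-8.75

Δs = 0.5.
Sum = 0.5·[(-5) + (-2.75) + (-2) + (-2.75) + (-5)] = -8.75.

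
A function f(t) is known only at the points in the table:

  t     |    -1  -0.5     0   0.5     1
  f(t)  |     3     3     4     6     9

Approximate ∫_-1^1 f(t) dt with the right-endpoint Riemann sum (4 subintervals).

Δt = 0.5.
Sum = 0.5·[3 + 4 + 6 + 9] = 11.

11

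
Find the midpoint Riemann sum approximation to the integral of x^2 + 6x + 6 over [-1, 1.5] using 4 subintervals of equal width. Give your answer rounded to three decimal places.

Δx = (1.5 − (-1))/4 = 0.625.
Midpoints: -0.6875, -0.0625, 0.5625, 1.1875.
f(-0.6875) = 2.34765625, f(-0.0625) = 5.62890625, f(0.5625) = 9.69140625, f(1.1875) = 14.53515625.
Sum = Δx · [f(-0.6875) + f(-0.0625) + f(0.5625) + f(1.1875)].
Sum ≈ 20.127.

20.127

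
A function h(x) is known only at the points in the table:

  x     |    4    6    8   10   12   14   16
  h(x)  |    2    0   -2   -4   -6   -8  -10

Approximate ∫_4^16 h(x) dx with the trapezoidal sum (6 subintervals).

-48

Δx = 2.
T_6 = (2/2)·[2 + 2·0 + 2·(-2) + 2·(-4) + 2·(-6) + 2·(-8) + (-10)] = -48.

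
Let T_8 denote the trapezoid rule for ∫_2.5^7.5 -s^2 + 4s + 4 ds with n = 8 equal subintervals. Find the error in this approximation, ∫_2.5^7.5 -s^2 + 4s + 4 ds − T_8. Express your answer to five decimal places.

0.32552

Exact integral: ∫_2.5^7.5 f(s) ds ≈ -15.4166667.
T_8 = -15.7421875.
Error ≈ -15.4166667 − (-15.7421875) ≈ 0.32552.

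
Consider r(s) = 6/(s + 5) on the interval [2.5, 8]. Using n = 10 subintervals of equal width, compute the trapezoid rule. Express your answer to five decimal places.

Δs = (8 − 2.5)/10 = 0.55.
r(2.5) = 0.8, r(3.05) = 120/161, r(3.6) = 30/43, r(4.15) = 40/61, r(4.7) = 60/97, r(5.25) = 24/41, r(5.8) = 5/9, r(6.35) = 120/227, r(6.9) = 60/119, r(7.45) = 40/83, r(8) = 6/13.
T_10 = (Δs/2)·[r(s_0) + 2r(s_1) + ... + 2r(s_{9}) + r(s_10)].
Sum ≈ 3.30207.

3.30207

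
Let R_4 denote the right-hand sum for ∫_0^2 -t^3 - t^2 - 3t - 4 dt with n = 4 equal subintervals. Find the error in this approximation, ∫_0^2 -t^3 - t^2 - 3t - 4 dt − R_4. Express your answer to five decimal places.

4.83333

Exact integral: ∫_0^2 f(t) dt ≈ -20.6666667.
R_4 = -25.5.
Error ≈ -20.6666667 − (-25.5) ≈ 4.83333.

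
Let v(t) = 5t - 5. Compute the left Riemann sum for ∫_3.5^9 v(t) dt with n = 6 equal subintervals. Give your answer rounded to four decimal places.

Δt = (9 − 3.5)/6 = 11/12.
Left endpoints: 3.5, 53/12, 16/3, 6.25, 43/6, 97/12.
v(3.5) = 12.5, v(53/12) = 205/12, v(16/3) = 65/3, v(6.25) = 26.25, v(43/6) = 185/6, v(97/12) = 425/12.
Sum = Δt · [v(3.5) + v(53/12) + v(16/3) + ...].
Sum ≈ 131.7708.

131.7708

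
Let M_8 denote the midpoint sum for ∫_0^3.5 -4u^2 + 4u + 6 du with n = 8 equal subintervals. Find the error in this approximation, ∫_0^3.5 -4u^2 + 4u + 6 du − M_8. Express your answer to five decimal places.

Exact integral: ∫_0^3.5 f(u) du ≈ -11.6666667.
M_8 ≈ -11.4433594.
Error ≈ -11.6666667 − (-11.4433594) ≈ -0.22331.

-0.22331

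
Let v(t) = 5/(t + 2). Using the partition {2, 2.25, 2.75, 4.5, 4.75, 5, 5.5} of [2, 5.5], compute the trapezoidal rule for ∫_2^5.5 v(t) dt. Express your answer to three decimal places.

3.171

Subinterval widths: 0.25, 0.5, 1.75, 0.25, 0.25, 0.5.
v(2) = 1.25, v(2.25) = 20/17, v(2.75) = 20/19, v(4.5) = 10/13, v(4.75) = 20/27, v(5) = 5/7, v(5.5) = 2/3.
On each subinterval the trapezoid contributes (Δt_i/2)·[v(t_{i-1}) + v(t_i)].
Sum ≈ 3.171.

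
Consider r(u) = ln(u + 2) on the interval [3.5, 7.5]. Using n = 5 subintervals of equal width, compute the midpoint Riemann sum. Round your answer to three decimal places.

8.013

Δu = (7.5 − 3.5)/5 = 0.8.
Midpoints: 3.9, 4.7, 5.5, 6.3, 7.1.
r(3.9) ≈ 1.775, r(4.7) ≈ 1.902, r(5.5) ≈ 2.015, r(6.3) ≈ 2.116, r(7.1) ≈ 2.208.
Sum = Δu · [r(3.9) + r(4.7) + r(5.5) + r(6.3) + r(7.1)].
Sum ≈ 8.013.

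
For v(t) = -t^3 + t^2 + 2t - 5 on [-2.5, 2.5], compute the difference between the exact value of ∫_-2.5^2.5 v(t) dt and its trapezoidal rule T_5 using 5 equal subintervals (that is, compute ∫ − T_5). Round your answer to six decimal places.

-0.833333

Exact integral: ∫_-2.5^2.5 v(t) dt ≈ -14.58333333.
T_5 = -13.75.
Error ≈ -14.58333333 − (-13.75) ≈ -0.833333.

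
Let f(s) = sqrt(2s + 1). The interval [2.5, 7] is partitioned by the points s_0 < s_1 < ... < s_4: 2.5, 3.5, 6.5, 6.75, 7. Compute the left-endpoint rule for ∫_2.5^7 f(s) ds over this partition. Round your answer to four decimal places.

12.8222

Subinterval widths: 1, 3, 0.25, 0.25.
Left endpoints: 2.5, 3.5, 6.5, 6.75.
f(2.5) ≈ 2.4495, f(3.5) ≈ 2.8284, f(6.5) ≈ 3.7417, f(6.75) ≈ 3.8079.
Sum = Σ Δs_i · f(s_i).
Sum ≈ 12.8222.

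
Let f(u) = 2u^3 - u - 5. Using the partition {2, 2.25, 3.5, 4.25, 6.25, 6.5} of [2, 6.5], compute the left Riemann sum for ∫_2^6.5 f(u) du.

487.421875

Subinterval widths: 0.25, 1.25, 0.75, 2, 0.25.
Left endpoints: 2, 2.25, 3.5, 4.25, 6.25.
f(2) = 9, f(2.25) = 15.53125, f(3.5) = 77.25, f(4.25) = 144.28125, f(6.25) = 477.03125.
Sum = Σ Δu_i · f(u_i).
Sum = 487.421875.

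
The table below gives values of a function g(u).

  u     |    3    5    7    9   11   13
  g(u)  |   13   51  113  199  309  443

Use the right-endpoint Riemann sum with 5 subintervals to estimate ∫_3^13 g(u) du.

Δu = 2.
Sum = 2·[51 + 113 + 199 + 309 + 443] = 2230.

2230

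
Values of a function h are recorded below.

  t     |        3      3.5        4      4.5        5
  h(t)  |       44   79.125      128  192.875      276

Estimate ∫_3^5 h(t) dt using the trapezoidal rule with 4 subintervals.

Δt = 0.5.
T_4 = (0.5/2)·[44 + 2·79.125 + 2·128 + 2·192.875 + 276] = 280.

280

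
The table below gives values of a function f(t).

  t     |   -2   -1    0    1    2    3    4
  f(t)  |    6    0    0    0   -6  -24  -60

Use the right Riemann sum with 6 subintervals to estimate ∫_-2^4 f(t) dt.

-90

Δt = 1.
Sum = 1·[0 + 0 + 0 + (-6) + (-24) + (-60)] = -90.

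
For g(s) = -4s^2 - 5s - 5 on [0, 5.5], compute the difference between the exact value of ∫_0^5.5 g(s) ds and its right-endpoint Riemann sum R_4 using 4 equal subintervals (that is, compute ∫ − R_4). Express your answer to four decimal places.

109.0260

Exact integral: ∫_0^5.5 g(s) ds ≈ -324.958333.
R_4 = -433.984375.
Error ≈ -324.958333 − (-433.984375) ≈ 109.0260.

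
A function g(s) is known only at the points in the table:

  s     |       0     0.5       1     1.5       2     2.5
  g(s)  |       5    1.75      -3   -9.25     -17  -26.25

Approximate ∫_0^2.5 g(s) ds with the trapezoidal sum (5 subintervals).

-19.0625

Δs = 0.5.
T_5 = (0.5/2)·[5 + 2·1.75 + 2·(-3) + 2·(-9.25) + 2·(-17) + (-26.25)] = -19.0625.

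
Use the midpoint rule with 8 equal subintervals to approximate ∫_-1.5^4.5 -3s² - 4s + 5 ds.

-99.65625

Δs = (4.5 − (-1.5))/8 = 0.75.
Midpoints: -1.125, -0.375, 0.375, 1.125, 1.875, 2.625, 3.375, 4.125.
f(-1.125) = 5.703125, f(-0.375) = 6.078125, f(0.375) = 3.078125, f(1.125) = -3.296875, f(1.875) = -13.046875, f(2.625) = -26.171875, f(3.375) = -42.671875, f(4.125) = -62.546875.
Sum = Δs · [f(-1.125) + f(-0.375) + f(0.375) + ...].
Sum = -99.65625.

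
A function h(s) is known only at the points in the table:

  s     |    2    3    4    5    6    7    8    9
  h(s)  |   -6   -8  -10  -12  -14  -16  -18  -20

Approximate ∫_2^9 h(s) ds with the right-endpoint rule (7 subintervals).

Δs = 1.
Sum = 1·[(-8) + (-10) + (-12) + (-14) + (-16) + (-18) + (-20)] = -98.

-98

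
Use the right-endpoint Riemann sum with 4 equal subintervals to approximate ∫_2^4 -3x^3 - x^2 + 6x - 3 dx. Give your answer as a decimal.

-213

Δx = (4 − 2)/4 = 0.5.
Right endpoints: 2.5, 3, 3.5, 4.
f(2.5) = -41.125, f(3) = -75, f(3.5) = -122.875, f(4) = -187.
Sum = Δx · [f(2.5) + f(3) + f(3.5) + f(4)].
Sum = -213.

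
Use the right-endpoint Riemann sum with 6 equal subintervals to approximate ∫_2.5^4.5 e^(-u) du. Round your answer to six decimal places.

0.059803

Δu = (4.5 − 2.5)/6 = 1/3.
Right endpoints: 17/6, 19/6, 3.5, 23/6, 25/6, 4.5.
f(17/6) ≈ 0.058816, f(19/6) ≈ 0.042144, f(3.5) ≈ 0.030197, f(23/6) ≈ 0.021637, f(25/6) ≈ 0.015504, f(4.5) ≈ 0.011109.
Sum = Δu · [f(17/6) + f(19/6) + f(3.5) + ...].
Sum ≈ 0.059803.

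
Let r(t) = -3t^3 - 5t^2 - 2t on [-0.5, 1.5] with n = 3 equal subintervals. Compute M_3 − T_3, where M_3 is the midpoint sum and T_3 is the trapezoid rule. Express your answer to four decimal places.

M_3 ≈ -10.879630.
T_3 ≈ -12.990741.
M_3 − T_3 ≈ 2.1111.

2.1111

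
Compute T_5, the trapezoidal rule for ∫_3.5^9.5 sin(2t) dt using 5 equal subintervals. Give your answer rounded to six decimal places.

-0.054772

Δt = (9.5 − 3.5)/5 = 1.2.
f(3.5) ≈ 0.656987, f(4.7) ≈ 0.024775, f(5.9) ≈ -0.693525, f(7.1) ≈ 0.998027, f(8.3) ≈ -0.778352, f(9.5) ≈ 0.149877.
T_5 = (Δt/2)·[f(t_0) + 2f(t_1) + ... + 2f(t_{4}) + f(t_5)].
Sum ≈ -0.054772.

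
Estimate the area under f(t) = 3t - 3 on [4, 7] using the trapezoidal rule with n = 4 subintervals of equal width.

40.5

Δt = (7 − 4)/4 = 0.75.
f(4) = 9, f(4.75) = 11.25, f(5.5) = 13.5, f(6.25) = 15.75, f(7) = 18.
T_4 = (Δt/2)·[f(t_0) + 2f(t_1) + 2f(t_2) + 2f(t_3) + f(t_4)].
Sum = 40.5.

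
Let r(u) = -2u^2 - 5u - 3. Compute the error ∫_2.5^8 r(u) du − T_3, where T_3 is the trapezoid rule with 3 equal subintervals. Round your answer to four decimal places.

Exact integral: ∫_2.5^8 r(u) du ≈ -491.791667.
T_3 ≈ -497.953704.
Error ≈ -491.791667 − (-497.953704) ≈ 6.1620.

6.1620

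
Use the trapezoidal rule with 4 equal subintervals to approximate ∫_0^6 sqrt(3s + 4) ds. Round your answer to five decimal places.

21.07430

Δs = (6 − 0)/4 = 1.5.
f(0) ≈ 2.00000, f(1.5) ≈ 2.91548, f(3) ≈ 3.60555, f(4.5) ≈ 4.18330, f(6) ≈ 4.69042.
T_4 = (Δs/2)·[f(s_0) + 2f(s_1) + 2f(s_2) + 2f(s_3) + f(s_4)].
Sum ≈ 21.07430.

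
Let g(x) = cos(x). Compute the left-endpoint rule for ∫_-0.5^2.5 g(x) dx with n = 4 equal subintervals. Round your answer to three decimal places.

1.656

Δx = (2.5 − (-0.5))/4 = 0.75.
Left endpoints: -0.5, 0.25, 1, 1.75.
g(-0.5) ≈ 0.878, g(0.25) ≈ 0.969, g(1) ≈ 0.540, g(1.75) ≈ -0.178.
Sum = Δx · [g(-0.5) + g(0.25) + g(1) + g(1.75)].
Sum ≈ 1.656.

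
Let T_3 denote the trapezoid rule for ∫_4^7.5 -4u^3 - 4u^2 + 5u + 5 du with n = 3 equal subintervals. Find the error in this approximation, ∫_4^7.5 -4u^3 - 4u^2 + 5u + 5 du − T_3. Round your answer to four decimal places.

57.9606

Exact integral: ∫_4^7.5 f(u) du ≈ -3267.104167.
T_3 ≈ -3325.064815.
Error ≈ -3267.104167 − (-3325.064815) ≈ 57.9606.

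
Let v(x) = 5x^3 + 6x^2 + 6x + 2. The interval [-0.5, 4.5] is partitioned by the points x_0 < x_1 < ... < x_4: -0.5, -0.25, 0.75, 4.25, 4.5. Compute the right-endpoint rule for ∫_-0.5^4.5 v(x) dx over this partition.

Subinterval widths: 0.25, 1, 3.5, 0.25.
Right endpoints: -0.25, 0.75, 4.25, 4.5.
v(-0.25) = 0.796875, v(0.75) = 11.984375, v(4.25) = 519.703125, v(4.5) = 606.125.
Sum = Σ Δx_i · v(x_i).
Sum = 1982.67578125.

1982.67578125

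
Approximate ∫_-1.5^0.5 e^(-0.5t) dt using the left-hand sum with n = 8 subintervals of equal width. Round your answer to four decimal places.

Δt = (0.5 − (-1.5))/8 = 0.25.
Left endpoints: -1.5, -1.25, -1, -0.75, -0.5, -0.25, 0, 0.25.
f(-1.5) ≈ 2.1170, f(-1.25) ≈ 1.8682, f(-1) ≈ 1.6487, f(-0.75) ≈ 1.4550, f(-0.5) ≈ 1.2840, f(-0.25) ≈ 1.1331, f(0) ≈ 1.0000, f(0.25) ≈ 0.8825.
Sum = Δt · [f(-1.5) + f(-1.25) + f(-1) + ...].
Sum ≈ 2.8472.

2.8472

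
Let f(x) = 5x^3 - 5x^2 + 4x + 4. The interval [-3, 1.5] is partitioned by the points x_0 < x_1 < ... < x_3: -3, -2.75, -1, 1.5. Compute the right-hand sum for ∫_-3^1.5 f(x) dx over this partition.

Subinterval widths: 0.25, 1.75, 2.5.
Right endpoints: -2.75, -1, 1.5.
f(-2.75) = -148.796875, f(-1) = -10, f(1.5) = 15.625.
Sum = Σ Δx_i · f(x_i).
Sum = -15.63671875.

-15.63671875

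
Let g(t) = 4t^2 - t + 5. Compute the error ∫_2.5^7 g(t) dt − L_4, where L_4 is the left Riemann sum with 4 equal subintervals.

Exact integral: ∫_2.5^7 g(t) dt = 437.625.
L_4 = 347.765625.
Error = 437.625 − 347.765625 = 89.859375.

89.859375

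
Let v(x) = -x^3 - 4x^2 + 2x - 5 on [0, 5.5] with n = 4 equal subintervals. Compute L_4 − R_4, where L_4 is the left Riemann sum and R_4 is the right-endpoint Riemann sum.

L_4 ≈ -279.071289.
R_4 ≈ -659.086914.
L_4 − R_4 = 380.015625.

380.015625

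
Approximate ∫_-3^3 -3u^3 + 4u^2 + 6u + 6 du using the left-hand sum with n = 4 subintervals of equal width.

Δu = (3 − (-3))/4 = 1.5.
Left endpoints: -3, -1.5, 0, 1.5.
f(-3) = 105, f(-1.5) = 16.125, f(0) = 6, f(1.5) = 13.875.
Sum = Δu · [f(-3) + f(-1.5) + f(0) + f(1.5)].
Sum = 211.5.

211.5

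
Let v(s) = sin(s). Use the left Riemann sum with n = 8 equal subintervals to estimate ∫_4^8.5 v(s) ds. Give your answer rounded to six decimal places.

Δs = (8.5 − 4)/8 = 0.5625.
Left endpoints: 4, 4.5625, 5.125, 5.6875, 6.25, 6.8125, 7.375, 7.9375.
v(4) ≈ -0.756802, v(4.5625) ≈ -0.988788, v(5.125) ≈ -0.916077, v(5.6875) ≈ -0.561076, v(6.25) ≈ -0.033179, v(6.8125) ≈ 0.504942, v(7.375) ≈ 0.887465, v(7.9375) ≈ 0.996514.
Sum = Δs · [v(4) + v(4.5625) + v(5.125) + ...].
Sum ≈ -0.487688.

-0.487688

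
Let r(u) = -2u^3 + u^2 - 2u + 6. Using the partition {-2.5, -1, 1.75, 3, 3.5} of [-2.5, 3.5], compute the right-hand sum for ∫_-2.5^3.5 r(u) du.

Subinterval widths: 1.5, 2.75, 1.25, 0.5.
Right endpoints: -1, 1.75, 3, 3.5.
r(-1) = 11, r(1.75) = -5.15625, r(3) = -45, r(3.5) = -74.5.
Sum = Σ Δu_i · r(u_i).
Sum = -91.1796875.

-91.1796875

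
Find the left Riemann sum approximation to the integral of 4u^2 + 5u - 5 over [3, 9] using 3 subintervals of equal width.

Δu = (9 − 3)/3 = 2.
Left endpoints: 3, 5, 7.
f(3) = 46, f(5) = 120, f(7) = 226.
Sum = Δu · [f(3) + f(5) + f(7)].
Sum = 784.

784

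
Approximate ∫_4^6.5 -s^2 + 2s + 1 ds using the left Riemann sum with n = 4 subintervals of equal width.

-34.98046875

Δs = (6.5 − 4)/4 = 0.625.
Left endpoints: 4, 4.625, 5.25, 5.875.
f(4) = -7, f(4.625) = -11.140625, f(5.25) = -16.0625, f(5.875) = -21.765625.
Sum = Δs · [f(4) + f(4.625) + f(5.25) + f(5.875)].
Sum = -34.98046875.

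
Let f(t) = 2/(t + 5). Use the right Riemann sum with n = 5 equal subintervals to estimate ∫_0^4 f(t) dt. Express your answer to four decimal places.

1.1074

Δt = (4 − 0)/5 = 0.8.
Right endpoints: 0.8, 1.6, 2.4, 3.2, 4.
f(0.8) = 10/29, f(1.6) = 10/33, f(2.4) = 10/37, f(3.2) = 10/41, f(4) = 2/9.
Sum = Δt · [f(0.8) + f(1.6) + f(2.4) + f(3.2) + f(4)].
Sum ≈ 1.1074.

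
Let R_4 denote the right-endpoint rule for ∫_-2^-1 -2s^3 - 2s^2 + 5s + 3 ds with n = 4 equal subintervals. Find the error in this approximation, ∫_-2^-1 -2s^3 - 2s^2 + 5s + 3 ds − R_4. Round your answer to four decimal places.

0.3021

Exact integral: ∫_-2^-1 f(s) ds ≈ -1.666667.
R_4 = -1.96875.
Error ≈ -1.666667 − (-1.96875) ≈ 0.3021.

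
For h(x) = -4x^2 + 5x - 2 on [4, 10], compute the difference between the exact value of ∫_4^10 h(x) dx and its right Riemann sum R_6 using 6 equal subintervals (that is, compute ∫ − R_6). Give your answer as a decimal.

Exact integral: ∫_4^10 h(x) dx = -1050.
R_6 = -1207.
Error = -1050 − (-1207) = 157.

157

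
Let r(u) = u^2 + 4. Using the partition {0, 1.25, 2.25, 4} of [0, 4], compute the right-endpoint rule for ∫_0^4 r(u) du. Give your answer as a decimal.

Subinterval widths: 1.25, 1, 1.75.
Right endpoints: 1.25, 2.25, 4.
r(1.25) = 5.5625, r(2.25) = 9.0625, r(4) = 20.
Sum = Σ Δu_i · r(u_i).
Sum = 51.015625.

51.015625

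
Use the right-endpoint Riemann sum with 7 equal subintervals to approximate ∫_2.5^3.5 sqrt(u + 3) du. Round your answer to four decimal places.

2.4633

Δu = (3.5 − 2.5)/7 = 1/7.
Right endpoints: 37/14, 39/14, 41/14, 43/14, 45/14, 47/14, 3.5.
f(37/14) ≈ 2.3755, f(39/14) ≈ 2.4054, f(41/14) ≈ 2.4349, f(43/14) ≈ 2.4640, f(45/14) ≈ 2.4928, f(47/14) ≈ 2.5213, f(3.5) ≈ 2.5495.
Sum = Δu · [f(37/14) + f(39/14) + f(41/14) + ...].
Sum ≈ 2.4633.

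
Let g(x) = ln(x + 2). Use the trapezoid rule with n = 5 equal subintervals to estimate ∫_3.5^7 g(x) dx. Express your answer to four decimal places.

Δx = (7 − 3.5)/5 = 0.7.
g(3.5) ≈ 1.7047, g(4.2) ≈ 1.8245, g(4.9) ≈ 1.9315, g(5.6) ≈ 2.0281, g(6.3) ≈ 2.1163, g(7) ≈ 2.1972.
T_5 = (Δx/2)·[g(x_0) + 2g(x_1) + ... + 2g(x_{4}) + g(x_5)].
Sum ≈ 6.8960.

6.8960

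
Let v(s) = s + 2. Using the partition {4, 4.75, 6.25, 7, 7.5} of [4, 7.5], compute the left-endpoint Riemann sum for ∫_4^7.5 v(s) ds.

Subinterval widths: 0.75, 1.5, 0.75, 0.5.
Left endpoints: 4, 4.75, 6.25, 7.
v(4) = 6, v(4.75) = 6.75, v(6.25) = 8.25, v(7) = 9.
Sum = Σ Δs_i · v(s_i).
Sum = 25.3125.

25.3125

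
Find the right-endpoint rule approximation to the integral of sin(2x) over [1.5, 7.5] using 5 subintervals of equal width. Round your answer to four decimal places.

0.2518

Δx = (7.5 − 1.5)/5 = 1.2.
Right endpoints: 2.7, 3.9, 5.1, 6.3, 7.5.
f(2.7) ≈ -0.7728, f(3.9) ≈ 0.9985, f(5.1) ≈ -0.6999, f(6.3) ≈ 0.0336, f(7.5) ≈ 0.6503.
Sum = Δx · [f(2.7) + f(3.9) + f(5.1) + f(6.3) + f(7.5)].
Sum ≈ 0.2518.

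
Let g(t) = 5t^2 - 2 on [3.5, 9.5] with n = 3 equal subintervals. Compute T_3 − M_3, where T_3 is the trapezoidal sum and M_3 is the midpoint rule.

T_3 = 1365.5.
M_3 = 1335.5.
T_3 − M_3 = 30.

30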